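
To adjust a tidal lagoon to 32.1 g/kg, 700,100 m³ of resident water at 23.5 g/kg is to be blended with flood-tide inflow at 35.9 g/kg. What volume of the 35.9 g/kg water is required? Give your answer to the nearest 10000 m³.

1580000 m³

Salt balance: 700,100×23.5 + V×35.9 = (700,100+V)×32.1
16,452,350 + 35.9V = 22,473,210 + 32.1V
6,020,860 = 3.8V
V = 1,584,436.84 m³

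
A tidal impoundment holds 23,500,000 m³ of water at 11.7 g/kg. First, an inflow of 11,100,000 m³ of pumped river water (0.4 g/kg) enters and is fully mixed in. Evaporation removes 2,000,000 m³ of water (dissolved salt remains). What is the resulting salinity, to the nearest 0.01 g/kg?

8.57 g/kg

After mixing: salt = 23,500,000×11.7 + 11,100,000×0.4 = 279,390,000; volume = 34,600,000 m³
After evaporation: salt unchanged = 279,390,000; volume = 34,600,000 − 2,000,000 = 32,600,000 m³
S = 279,390,000 / 32,600,000 = 8.5702 g/kg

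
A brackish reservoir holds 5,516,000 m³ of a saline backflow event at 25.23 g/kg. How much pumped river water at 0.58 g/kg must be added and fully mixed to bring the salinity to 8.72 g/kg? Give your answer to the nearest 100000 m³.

11200000 m³

Salt balance: 5,516,000×25.23 + V×0.58 = (5,516,000+V)×8.72
139,168,680 + 0.58V = 48,099,520 + 8.72V
91,069,160 = 8.14V
V = 11,187,857.49 m³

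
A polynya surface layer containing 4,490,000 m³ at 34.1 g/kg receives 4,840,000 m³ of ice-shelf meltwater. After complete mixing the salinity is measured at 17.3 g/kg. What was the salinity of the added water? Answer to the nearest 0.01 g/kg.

1.71 g/kg

Salt balance: 4,490,000×34.1 + 4,840,000×S = 9,330,000×17.3
153,109,000 + 4,840,000·S = 161,409,000
S = (161,409,000 − 153,109,000) / 4,840,000 = 1.7149 g/kg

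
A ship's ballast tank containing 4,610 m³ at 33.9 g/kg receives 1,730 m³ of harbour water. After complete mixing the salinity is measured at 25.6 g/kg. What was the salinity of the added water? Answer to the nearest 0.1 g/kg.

3.5 g/kg

Salt balance: 4,610×33.9 + 1,730×S = 6,340×25.6
156,279 + 1,730·S = 162,304
S = (162,304 − 156,279) / 1,730 = 3.4827 g/kg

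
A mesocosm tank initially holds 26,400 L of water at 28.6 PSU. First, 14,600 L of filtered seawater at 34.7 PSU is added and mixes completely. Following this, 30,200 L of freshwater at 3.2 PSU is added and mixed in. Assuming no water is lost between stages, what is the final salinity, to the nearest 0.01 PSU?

Salt balance:
Initial salt = 26,400×28.6 = 755,040
After stage 1: salt = 755,040 + 14,600×34.7 = 1,261,660; volume = 41,000 L; S = 30.772 PSU
After stage 2: salt = 1,261,660 + 30,200×3.2 = 1,358,300; volume = 71,200 L
S = 1,358,300 / 71,200 = 19.0772 PSU

19.08 PSU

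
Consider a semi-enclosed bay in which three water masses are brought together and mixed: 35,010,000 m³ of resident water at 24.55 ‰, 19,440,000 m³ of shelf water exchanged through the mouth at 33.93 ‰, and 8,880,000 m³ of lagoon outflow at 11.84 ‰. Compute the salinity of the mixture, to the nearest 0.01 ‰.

25.65 ‰

Salt balance:
salt = 35,010,000×24.55 + 19,440,000×33.93 + 8,880,000×11.84 = 859,495,500 + 659,599,200 + 105,139,200 = 1,624,233,900
volume = 35,010,000 + 19,440,000 + 8,880,000 = 63,330,000 m³
S = 1,624,233,900 / 63,330,000 = 25.6471 ‰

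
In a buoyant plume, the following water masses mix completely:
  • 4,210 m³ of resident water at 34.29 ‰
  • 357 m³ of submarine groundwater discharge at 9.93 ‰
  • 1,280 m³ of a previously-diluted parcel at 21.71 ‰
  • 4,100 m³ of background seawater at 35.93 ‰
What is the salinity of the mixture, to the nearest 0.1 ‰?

By conservation of dissolved salt,
salt = 4,210×34.29 + 357×9.93 + 1,280×21.71 + 4,100×35.93 = 144,360.9 + 3,545.01 + 27,788.8 + 147,313 = 323,007.71
volume = 4,210 + 357 + 1,280 + 4,100 = 9,947 m³
S = 323,007.71 / 9,947 = 32.473 ‰

32.5 ‰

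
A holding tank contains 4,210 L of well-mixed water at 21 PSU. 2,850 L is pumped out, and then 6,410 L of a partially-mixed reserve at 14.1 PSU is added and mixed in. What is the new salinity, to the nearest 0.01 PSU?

15.31 PSU

Remaining after removal: 1,360 L at 21 PSU (salt = 28,560)
After addition: salt = 28,560 + 6,410×14.1 = 118,941; volume = 7,770 L
S = 118,941 / 7,770 = 15.3077 PSU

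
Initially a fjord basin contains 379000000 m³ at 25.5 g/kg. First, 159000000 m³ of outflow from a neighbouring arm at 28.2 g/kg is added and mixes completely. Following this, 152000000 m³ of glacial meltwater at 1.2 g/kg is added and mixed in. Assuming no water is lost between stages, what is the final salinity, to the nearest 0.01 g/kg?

20.77 g/kg

Conserving salt mass:
Initial salt = 379,000,000×25.5 = 9,664,500,000
After stage 1: salt = 9,664,500,000 + 159,000,000×28.2 = 14,148,300,000; volume = 538,000,000 m³; S = 26.298 g/kg
After stage 2: salt = 14,148,300,000 + 152,000,000×1.2 = 14,330,700,000; volume = 690,000,000 m³
S = 14,330,700,000 / 690,000,000 = 20.7691 g/kg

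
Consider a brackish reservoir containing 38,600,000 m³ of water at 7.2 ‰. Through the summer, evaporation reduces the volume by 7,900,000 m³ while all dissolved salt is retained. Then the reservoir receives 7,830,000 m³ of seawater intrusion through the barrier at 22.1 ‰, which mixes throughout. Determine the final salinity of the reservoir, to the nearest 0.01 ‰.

11.70 ‰

After evaporation: salt = 38,600,000×7.2 = 277,920,000; volume = 38,600,000 − 7,900,000 = 30,700,000 m³
After mixing: salt = 277,920,000 + 7,830,000×22.1 = 450,963,000; volume = 30,700,000 + 7,830,000 = 38,530,000 m³
S = 450,963,000 / 38,530,000 = 11.7042 ‰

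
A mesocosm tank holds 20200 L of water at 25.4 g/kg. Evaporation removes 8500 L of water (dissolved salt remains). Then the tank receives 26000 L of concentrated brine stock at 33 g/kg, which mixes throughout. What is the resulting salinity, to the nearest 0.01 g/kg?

36.37 g/kg

After evaporation: salt = 20,200×25.4 = 513,080; volume = 20,200 − 8,500 = 11,700 L
After mixing: salt = 513,080 + 26,000×33 = 1,371,080; volume = 11,700 + 26,000 = 37,700 L
S = 1,371,080 / 37,700 = 36.3682 g/kg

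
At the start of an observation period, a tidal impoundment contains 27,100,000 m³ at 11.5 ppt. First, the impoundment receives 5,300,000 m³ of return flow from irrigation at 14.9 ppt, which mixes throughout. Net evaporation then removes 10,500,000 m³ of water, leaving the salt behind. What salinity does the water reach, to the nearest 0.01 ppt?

After mixing: salt = 27,100,000×11.5 + 5,300,000×14.9 = 390,620,000; volume = 32,400,000 m³
After evaporation: salt unchanged = 390,620,000; volume = 32,400,000 − 10,500,000 = 21,900,000 m³
S = 390,620,000 / 21,900,000 = 17.8365 ppt

17.84 ppt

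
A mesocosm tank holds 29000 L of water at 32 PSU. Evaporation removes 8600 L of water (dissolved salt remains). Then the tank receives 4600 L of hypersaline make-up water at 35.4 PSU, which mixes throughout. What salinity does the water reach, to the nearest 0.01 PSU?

43.63 PSU

After evaporation: salt = 29,000×32 = 928,000; volume = 29,000 − 8,600 = 20,400 L
After mixing: salt = 928,000 + 4,600×35.4 = 1,090,840; volume = 20,400 + 4,600 = 25,000 L
S = 1,090,840 / 25,000 = 43.6336 PSU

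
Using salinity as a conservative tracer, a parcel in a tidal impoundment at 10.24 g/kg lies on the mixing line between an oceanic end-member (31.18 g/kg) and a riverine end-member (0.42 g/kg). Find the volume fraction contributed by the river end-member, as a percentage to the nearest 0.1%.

68.1%

Let f be the freshwater fraction. Salt balance per unit volume:
f×0.42 + (1−f)×31.18 = 10.24
f = (31.18 − 10.24) / (31.18 − 0.42) = 20.94/30.76 = 0.6808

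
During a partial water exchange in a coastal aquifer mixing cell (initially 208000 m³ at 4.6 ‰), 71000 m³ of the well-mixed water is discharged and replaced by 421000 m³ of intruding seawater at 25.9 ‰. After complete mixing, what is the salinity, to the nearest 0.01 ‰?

20.67 ‰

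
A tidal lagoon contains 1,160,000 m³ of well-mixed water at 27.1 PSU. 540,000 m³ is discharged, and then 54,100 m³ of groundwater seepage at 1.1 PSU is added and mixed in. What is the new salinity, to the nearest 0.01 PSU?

25.01 PSU

Remaining after removal: 620,000 m³ at 27.1 PSU (salt = 16,802,000)
After addition: salt = 16,802,000 + 54,100×1.1 = 16,861,510; volume = 674,100 m³
S = 16,861,510 / 674,100 = 25.0134 PSU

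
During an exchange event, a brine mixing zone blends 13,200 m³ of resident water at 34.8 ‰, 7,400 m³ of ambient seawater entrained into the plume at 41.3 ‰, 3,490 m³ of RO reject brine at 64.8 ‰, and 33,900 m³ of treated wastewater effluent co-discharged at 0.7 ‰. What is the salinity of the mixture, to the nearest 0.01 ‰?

Salt balance:
salt = 13,200×34.8 + 7,400×41.3 + 3,490×64.8 + 33,900×0.7 = 459,360 + 305,620 + 226,152 + 23,730 = 1,014,862
volume = 13,200 + 7,400 + 3,490 + 33,900 = 57,990 m³
S = 1,014,862 / 57,990 = 17.5006 ‰

17.50 ‰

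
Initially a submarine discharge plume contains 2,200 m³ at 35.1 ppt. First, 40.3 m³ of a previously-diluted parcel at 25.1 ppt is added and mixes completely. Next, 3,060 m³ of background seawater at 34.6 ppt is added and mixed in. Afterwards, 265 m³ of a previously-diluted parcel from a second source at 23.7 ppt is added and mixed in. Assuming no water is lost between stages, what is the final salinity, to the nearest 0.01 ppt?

34.21 ppt

Salt balance:
Initial salt = 2,200×35.1 = 77,220
After stage 1: salt = 77,220 + 40.3×25.1 = 78,231.53; volume = 2,240.3 m³; S = 34.92 ppt
After stage 2: salt = 78,231.53 + 3,060×34.6 = 184,107.53; volume = 5,300.3 m³; S = 34.735 ppt
After stage 3: salt = 184,107.53 + 265×23.7 = 190,388.03; volume = 5,565.3 m³
S = 190,388.03 / 5,565.3 = 34.2098 ppt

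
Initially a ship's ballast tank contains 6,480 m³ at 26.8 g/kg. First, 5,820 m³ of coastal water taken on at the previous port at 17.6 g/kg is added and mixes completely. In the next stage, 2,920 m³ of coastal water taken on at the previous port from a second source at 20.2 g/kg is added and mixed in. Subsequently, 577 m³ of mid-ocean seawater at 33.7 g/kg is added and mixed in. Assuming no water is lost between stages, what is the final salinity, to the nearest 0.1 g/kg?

22.4 g/kg

Mass of salt is conserved:
Initial salt = 6,480×26.8 = 173,664
After stage 1: salt = 173,664 + 5,820×17.6 = 276,096; volume = 12,300 m³; S = 22.447 g/kg
After stage 2: salt = 276,096 + 2,920×20.2 = 335,080; volume = 15,220 m³; S = 22.016 g/kg
After stage 3: salt = 335,080 + 577×33.7 = 354,524.9; volume = 15,797 m³
S = 354,524.9 / 15,797 = 22.4425 g/kg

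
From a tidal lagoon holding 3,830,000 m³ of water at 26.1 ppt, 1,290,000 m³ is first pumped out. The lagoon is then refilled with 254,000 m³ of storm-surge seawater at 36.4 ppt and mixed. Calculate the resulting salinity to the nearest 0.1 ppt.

27.0 ppt

Remaining after removal: 2,540,000 m³ at 26.1 ppt (salt = 66,294,000)
After addition: salt = 66,294,000 + 254,000×36.4 = 75,539,600; volume = 2,794,000 m³
S = 75,539,600 / 2,794,000 = 27.0364 ppt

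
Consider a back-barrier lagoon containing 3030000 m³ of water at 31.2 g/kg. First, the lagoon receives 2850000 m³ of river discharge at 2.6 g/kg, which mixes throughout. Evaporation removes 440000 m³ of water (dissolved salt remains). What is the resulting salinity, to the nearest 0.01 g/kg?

18.74 g/kg

After mixing: salt = 3,030,000×31.2 + 2,850,000×2.6 = 101,946,000; volume = 5,880,000 m³
After evaporation: salt unchanged = 101,946,000; volume = 5,880,000 − 440,000 = 5,440,000 m³
S = 101,946,000 / 5,440,000 = 18.7401 g/kg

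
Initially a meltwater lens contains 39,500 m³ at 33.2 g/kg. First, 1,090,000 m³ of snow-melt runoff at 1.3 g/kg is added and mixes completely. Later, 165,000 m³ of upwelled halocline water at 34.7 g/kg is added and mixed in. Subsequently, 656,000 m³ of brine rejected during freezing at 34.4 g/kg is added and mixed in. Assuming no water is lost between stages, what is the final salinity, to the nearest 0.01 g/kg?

Mass of salt is conserved:
Initial salt = 39,500×33.2 = 1,311,400
After stage 1: salt = 1,311,400 + 1,090,000×1.3 = 2,728,400; volume = 1,129,500 m³; S = 2.416 g/kg
After stage 2: salt = 2,728,400 + 165,000×34.7 = 8,453,900; volume = 1,294,500 m³; S = 6.531 g/kg
After stage 3: salt = 8,453,900 + 656,000×34.4 = 31,020,300; volume = 1,950,500 m³
S = 31,020,300 / 1,950,500 = 15.9038 g/kg

15.90 g/kg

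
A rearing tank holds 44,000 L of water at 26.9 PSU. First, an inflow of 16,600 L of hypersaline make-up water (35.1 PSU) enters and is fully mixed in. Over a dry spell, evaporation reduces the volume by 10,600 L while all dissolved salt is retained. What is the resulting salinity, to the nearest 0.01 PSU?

After mixing: salt = 44,000×26.9 + 16,600×35.1 = 1,766,260; volume = 60,600 L
After evaporation: salt unchanged = 1,766,260; volume = 60,600 − 10,600 = 50,000 L
S = 1,766,260 / 50,000 = 35.3252 PSU

35.33 PSU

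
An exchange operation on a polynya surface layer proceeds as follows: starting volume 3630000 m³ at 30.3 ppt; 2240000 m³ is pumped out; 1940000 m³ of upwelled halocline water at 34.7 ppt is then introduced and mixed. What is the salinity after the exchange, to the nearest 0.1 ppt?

Remaining after removal: 1,390,000 m³ at 30.3 ppt (salt = 42,117,000)
After addition: salt = 42,117,000 + 1,940,000×34.7 = 109,435,000; volume = 3,330,000 m³
S = 109,435,000 / 3,330,000 = 32.8634 ppt

32.9 ppt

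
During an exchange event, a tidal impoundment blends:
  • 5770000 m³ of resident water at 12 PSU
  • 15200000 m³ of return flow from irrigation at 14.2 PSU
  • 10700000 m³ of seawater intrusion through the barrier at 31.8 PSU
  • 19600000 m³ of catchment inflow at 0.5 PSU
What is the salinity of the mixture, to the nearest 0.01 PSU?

Mass of salt is conserved:
salt = 5,770,000×12 + 15,200,000×14.2 + 10,700,000×31.8 + 19,600,000×0.5 = 69,240,000 + 215,840,000 + 340,260,000 + 9,800,000 = 635,140,000
volume = 5,770,000 + 15,200,000 + 10,700,000 + 19,600,000 = 51,270,000 m³
S = 635,140,000 / 51,270,000 = 12.3881 PSU

12.39 PSU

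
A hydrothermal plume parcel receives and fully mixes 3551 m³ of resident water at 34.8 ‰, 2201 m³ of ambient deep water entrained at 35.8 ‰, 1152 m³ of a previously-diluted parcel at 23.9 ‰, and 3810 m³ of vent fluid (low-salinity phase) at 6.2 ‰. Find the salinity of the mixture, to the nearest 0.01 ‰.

23.66 ‰

Total salt / total volume:
salt = 3,551×34.8 + 2,201×35.8 + 1,152×23.9 + 3,810×6.2 = 123,574.8 + 78,795.8 + 27,532.8 + 23,622 = 253,525.4
volume = 3,551 + 2,201 + 1,152 + 3,810 = 10,714 m³
S = 253,525.4 / 10,714 = 23.663 ‰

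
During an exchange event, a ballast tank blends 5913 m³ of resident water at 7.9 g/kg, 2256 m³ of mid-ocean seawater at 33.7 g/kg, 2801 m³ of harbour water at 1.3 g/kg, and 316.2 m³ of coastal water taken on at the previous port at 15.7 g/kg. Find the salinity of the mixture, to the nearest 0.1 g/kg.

Salt balance:
salt = 5,913×7.9 + 2,256×33.7 + 2,801×1.3 + 316.2×15.7 = 46,712.7 + 76,027.2 + 3,641.3 + 4,964.34 = 131,345.54
volume = 5,913 + 2,256 + 2,801 + 316.2 = 11,286.2 m³
S = 131,345.54 / 11,286.2 = 11.638 g/kg

11.6 g/kg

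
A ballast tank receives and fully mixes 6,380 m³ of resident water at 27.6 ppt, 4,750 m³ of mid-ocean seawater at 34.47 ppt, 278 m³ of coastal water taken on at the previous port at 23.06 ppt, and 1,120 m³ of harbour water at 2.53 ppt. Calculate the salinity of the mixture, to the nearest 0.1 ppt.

27.9 ppt

By conservation of dissolved salt,
salt = 6,380×27.6 + 4,750×34.47 + 278×23.06 + 1,120×2.53 = 176,088 + 163,732.5 + 6,410.68 + 2,833.6 = 349,064.78
volume = 6,380 + 4,750 + 278 + 1,120 = 12,528 m³
S = 349,064.78 / 12,528 = 27.863 ppt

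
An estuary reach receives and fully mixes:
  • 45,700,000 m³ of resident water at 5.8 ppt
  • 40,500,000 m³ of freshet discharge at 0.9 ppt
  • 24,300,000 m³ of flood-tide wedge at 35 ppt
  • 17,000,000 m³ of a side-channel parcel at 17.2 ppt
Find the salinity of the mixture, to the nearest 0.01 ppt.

Total salt / total volume:
salt = 45,700,000×5.8 + 40,500,000×0.9 + 24,300,000×35 + 17,000,000×17.2 = 265,060,000 + 36,450,000 + 850,500,000 + 292,400,000 = 1,444,410,000
volume = 45,700,000 + 40,500,000 + 24,300,000 + 17,000,000 = 127,500,000 m³
S = 1,444,410,000 / 127,500,000 = 11.3287 ppt

11.33 ppt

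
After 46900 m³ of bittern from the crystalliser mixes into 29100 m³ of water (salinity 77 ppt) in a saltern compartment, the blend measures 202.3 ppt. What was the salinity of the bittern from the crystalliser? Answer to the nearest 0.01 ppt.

280.04 ppt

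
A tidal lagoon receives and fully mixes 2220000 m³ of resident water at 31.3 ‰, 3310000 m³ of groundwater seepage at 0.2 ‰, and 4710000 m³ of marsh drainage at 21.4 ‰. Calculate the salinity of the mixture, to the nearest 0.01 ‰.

16.69 ‰

Mass of salt is conserved:
salt = 2,220,000×31.3 + 3,310,000×0.2 + 4,710,000×21.4 = 69,486,000 + 662,000 + 100,794,000 = 170,942,000
volume = 2,220,000 + 3,310,000 + 4,710,000 = 10,240,000 m³
S = 170,942,000 / 10,240,000 = 16.6936 ‰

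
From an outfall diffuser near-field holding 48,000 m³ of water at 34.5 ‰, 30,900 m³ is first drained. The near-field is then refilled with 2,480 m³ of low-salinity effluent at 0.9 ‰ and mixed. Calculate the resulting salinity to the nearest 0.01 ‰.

Remaining after removal: 17,100 m³ at 34.5 ‰ (salt = 589,950)
After addition: salt = 589,950 + 2,480×0.9 = 592,182; volume = 19,580 m³
S = 592,182 / 19,580 = 30.2442 ‰

30.24 ‰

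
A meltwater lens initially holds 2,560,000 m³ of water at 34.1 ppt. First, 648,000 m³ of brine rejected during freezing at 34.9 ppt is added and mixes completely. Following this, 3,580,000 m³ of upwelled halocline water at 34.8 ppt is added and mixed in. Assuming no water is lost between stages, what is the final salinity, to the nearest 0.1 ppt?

34.5 ppt

Weighted by volume,
Initial salt = 2,560,000×34.1 = 87,296,000
After stage 1: salt = 87,296,000 + 648,000×34.9 = 109,911,200; volume = 3,208,000 m³; S = 34.262 ppt
After stage 2: salt = 109,911,200 + 3,580,000×34.8 = 234,495,200; volume = 6,788,000 m³
S = 234,495,200 / 6,788,000 = 34.5456 ppt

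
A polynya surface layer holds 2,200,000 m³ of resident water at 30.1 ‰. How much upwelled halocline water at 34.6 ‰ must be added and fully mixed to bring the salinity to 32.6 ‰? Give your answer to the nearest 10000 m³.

Salt balance: 2,200,000×30.1 + V×34.6 = (2,200,000+V)×32.6
66,220,000 + 34.6V = 71,720,000 + 32.6V
5,500,000 = 2V
V = 2,750,000 m³

2750000 m³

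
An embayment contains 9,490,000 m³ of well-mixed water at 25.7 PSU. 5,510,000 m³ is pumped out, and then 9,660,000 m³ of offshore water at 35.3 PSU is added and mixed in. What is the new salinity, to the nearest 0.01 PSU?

32.50 PSU

Remaining after removal: 3,980,000 m³ at 25.7 PSU (salt = 102,286,000)
After addition: salt = 102,286,000 + 9,660,000×35.3 = 443,284,000; volume = 13,640,000 m³
S = 443,284,000 / 13,640,000 = 32.4988 PSU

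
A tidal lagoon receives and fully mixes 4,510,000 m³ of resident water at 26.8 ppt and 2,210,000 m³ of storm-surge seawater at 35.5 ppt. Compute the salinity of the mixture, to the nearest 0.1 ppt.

Salt balance:
salt = 4,510,000×26.8 + 2,210,000×35.5 = 120,868,000 + 78,455,000 = 199,323,000
volume = 4,510,000 + 2,210,000 = 6,720,000 m³
S = 199,323,000 / 6,720,000 = 29.661 ppt

29.7 ppt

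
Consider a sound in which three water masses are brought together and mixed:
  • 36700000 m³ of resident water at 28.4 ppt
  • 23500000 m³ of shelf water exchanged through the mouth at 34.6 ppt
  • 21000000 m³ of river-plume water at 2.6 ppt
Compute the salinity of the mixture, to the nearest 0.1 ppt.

23.5 ppt

By conservation of dissolved salt,
salt = 36,700,000×28.4 + 23,500,000×34.6 + 21,000,000×2.6 = 1,042,280,000 + 813,100,000 + 54,600,000 = 1,909,980,000
volume = 36,700,000 + 23,500,000 + 21,000,000 = 81,200,000 m³
S = 1,909,980,000 / 81,200,000 = 23.522 ppt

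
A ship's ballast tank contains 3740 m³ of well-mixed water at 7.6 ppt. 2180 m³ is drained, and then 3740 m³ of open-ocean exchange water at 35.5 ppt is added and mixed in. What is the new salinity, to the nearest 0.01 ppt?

Remaining after removal: 1,560 m³ at 7.6 ppt (salt = 11,856)
After addition: salt = 11,856 + 3,740×35.5 = 144,626; volume = 5,300 m³
S = 144,626 / 5,300 = 27.2879 ppt

27.29 ppt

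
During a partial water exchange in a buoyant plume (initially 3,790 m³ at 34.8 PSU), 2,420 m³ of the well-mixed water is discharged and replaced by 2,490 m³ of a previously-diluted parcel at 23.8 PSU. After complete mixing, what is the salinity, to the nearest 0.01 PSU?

27.70 PSU

Remaining after removal: 1,370 m³ at 34.8 PSU (salt = 47,676)
After addition: salt = 47,676 + 2,490×23.8 = 106,938; volume = 3,860 m³
S = 106,938 / 3,860 = 27.7041 PSU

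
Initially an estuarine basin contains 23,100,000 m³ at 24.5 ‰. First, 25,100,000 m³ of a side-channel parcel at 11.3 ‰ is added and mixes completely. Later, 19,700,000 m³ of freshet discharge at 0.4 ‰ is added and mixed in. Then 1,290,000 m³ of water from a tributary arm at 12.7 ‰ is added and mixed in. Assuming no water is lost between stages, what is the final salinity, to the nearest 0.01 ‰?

12.63 ‰

Total salt / total volume:
Initial salt = 23,100,000×24.5 = 565,950,000
After stage 1: salt = 565,950,000 + 25,100,000×11.3 = 849,580,000; volume = 48,200,000 m³; S = 17.626 ‰
After stage 2: salt = 849,580,000 + 19,700,000×0.4 = 857,460,000; volume = 67,900,000 m³; S = 12.628 ‰
After stage 3: salt = 857,460,000 + 1,290,000×12.7 = 873,843,000; volume = 69,190,000 m³
S = 873,843,000 / 69,190,000 = 12.6296 ‰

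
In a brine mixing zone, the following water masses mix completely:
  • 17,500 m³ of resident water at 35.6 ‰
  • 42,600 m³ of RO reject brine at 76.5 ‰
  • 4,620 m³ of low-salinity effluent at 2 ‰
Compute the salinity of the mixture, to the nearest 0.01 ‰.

60.12 ‰

Mass of salt is conserved:
salt = 17,500×35.6 + 42,600×76.5 + 4,620×2 = 623,000 + 3,258,900 + 9,240 = 3,891,140
volume = 17,500 + 42,600 + 4,620 = 64,720 m³
S = 3,891,140 / 64,720 = 60.1227 ‰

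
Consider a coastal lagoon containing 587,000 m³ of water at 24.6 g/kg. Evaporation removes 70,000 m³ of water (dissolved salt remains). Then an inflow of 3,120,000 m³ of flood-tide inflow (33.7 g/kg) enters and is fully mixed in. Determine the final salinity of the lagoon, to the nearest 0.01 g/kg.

32.88 g/kg

After evaporation: salt = 587,000×24.6 = 14,440,200; volume = 587,000 − 70,000 = 517,000 m³
After mixing: salt = 14,440,200 + 3,120,000×33.7 = 119,584,200; volume = 517,000 + 3,120,000 = 3,637,000 m³
S = 119,584,200 / 3,637,000 = 32.8799 g/kg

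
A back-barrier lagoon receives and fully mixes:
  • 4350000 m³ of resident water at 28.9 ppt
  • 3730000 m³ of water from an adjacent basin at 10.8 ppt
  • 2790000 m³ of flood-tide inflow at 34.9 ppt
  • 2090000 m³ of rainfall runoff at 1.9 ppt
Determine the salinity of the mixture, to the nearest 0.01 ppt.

Conserving salt mass:
salt = 4,350,000×28.9 + 3,730,000×10.8 + 2,790,000×34.9 + 2,090,000×1.9 = 125,715,000 + 40,284,000 + 97,371,000 + 3,971,000 = 267,341,000
volume = 4,350,000 + 3,730,000 + 2,790,000 + 2,090,000 = 12,960,000 m³
S = 267,341,000 / 12,960,000 = 20.6282 ppt

20.63 ppt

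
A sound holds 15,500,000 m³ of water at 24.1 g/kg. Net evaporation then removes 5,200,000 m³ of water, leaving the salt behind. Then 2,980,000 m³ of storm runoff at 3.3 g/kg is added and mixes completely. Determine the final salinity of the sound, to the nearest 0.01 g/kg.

28.87 g/kg

After evaporation: salt = 15,500,000×24.1 = 373,550,000; volume = 15,500,000 − 5,200,000 = 10,300,000 m³
After mixing: salt = 373,550,000 + 2,980,000×3.3 = 383,384,000; volume = 10,300,000 + 2,980,000 = 13,280,000 m³
S = 383,384,000 / 13,280,000 = 28.8693 g/kg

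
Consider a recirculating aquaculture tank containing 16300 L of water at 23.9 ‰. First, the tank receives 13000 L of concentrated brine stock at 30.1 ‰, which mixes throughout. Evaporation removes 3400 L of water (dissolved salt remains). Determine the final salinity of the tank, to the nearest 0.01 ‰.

After mixing: salt = 16,300×23.9 + 13,000×30.1 = 780,870; volume = 29,300 L
After evaporation: salt unchanged = 780,870; volume = 29,300 − 3,400 = 25,900 L
S = 780,870 / 25,900 = 30.1494 ‰

30.15 ‰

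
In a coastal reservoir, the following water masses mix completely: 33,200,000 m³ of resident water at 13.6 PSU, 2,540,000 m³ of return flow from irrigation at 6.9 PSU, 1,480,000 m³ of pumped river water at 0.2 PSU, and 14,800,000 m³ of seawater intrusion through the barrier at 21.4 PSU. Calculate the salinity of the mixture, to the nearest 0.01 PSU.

15.11 PSU

Salt balance:
salt = 33,200,000×13.6 + 2,540,000×6.9 + 1,480,000×0.2 + 14,800,000×21.4 = 451,520,000 + 17,526,000 + 296,000 + 316,720,000 = 786,062,000
volume = 33,200,000 + 2,540,000 + 1,480,000 + 14,800,000 = 52,020,000 m³
S = 786,062,000 / 52,020,000 = 15.1108 PSU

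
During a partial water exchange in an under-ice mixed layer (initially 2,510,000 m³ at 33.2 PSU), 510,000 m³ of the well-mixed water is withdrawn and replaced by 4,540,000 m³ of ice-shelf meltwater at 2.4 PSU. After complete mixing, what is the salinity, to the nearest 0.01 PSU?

11.82 PSU

Remaining after removal: 2,000,000 m³ at 33.2 PSU (salt = 66,400,000)
After addition: salt = 66,400,000 + 4,540,000×2.4 = 77,296,000; volume = 6,540,000 m³
S = 77,296,000 / 6,540,000 = 11.819 PSU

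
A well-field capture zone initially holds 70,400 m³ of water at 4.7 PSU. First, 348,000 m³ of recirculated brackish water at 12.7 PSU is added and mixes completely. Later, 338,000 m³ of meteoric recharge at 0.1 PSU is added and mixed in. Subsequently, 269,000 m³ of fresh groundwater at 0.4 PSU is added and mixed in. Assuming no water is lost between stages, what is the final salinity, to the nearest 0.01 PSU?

By conservation of dissolved salt,
Initial salt = 70,400×4.7 = 330,880
After stage 1: salt = 330,880 + 348,000×12.7 = 4,750,480; volume = 418,400 m³; S = 11.354 PSU
After stage 2: salt = 4,750,480 + 338,000×0.1 = 4,784,280; volume = 756,400 m³; S = 6.325 PSU
After stage 3: salt = 4,784,280 + 269,000×0.4 = 4,891,880; volume = 1,025,400 m³
S = 4,891,880 / 1,025,400 = 4.7707 PSU

4.77 PSU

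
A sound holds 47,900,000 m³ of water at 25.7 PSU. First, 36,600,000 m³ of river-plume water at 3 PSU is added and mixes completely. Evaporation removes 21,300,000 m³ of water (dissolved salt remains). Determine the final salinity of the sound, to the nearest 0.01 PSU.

After mixing: salt = 47,900,000×25.7 + 36,600,000×3 = 1,340,830,000; volume = 84,500,000 m³
After evaporation: salt unchanged = 1,340,830,000; volume = 84,500,000 − 21,300,000 = 63,200,000 m³
S = 1,340,830,000 / 63,200,000 = 21.2157 PSU

21.22 PSU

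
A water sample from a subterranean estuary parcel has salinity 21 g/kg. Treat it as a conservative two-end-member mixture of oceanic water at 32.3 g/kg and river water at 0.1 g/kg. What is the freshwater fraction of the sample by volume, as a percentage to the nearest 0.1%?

35.1%

Let f be the freshwater fraction. Salt balance per unit volume:
f×0.1 + (1−f)×32.3 = 21
f = (32.3 − 21) / (32.3 − 0.1) = 11.3/32.2 = 0.3509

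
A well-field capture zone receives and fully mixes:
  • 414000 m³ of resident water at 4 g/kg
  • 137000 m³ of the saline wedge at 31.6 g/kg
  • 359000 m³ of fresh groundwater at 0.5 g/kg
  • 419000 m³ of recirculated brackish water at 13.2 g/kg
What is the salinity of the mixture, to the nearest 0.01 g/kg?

8.80 g/kg

Conserving salt mass:
salt = 414,000×4 + 137,000×31.6 + 359,000×0.5 + 419,000×13.2 = 1,656,000 + 4,329,200 + 179,500 + 5,530,800 = 11,695,500
volume = 414,000 + 137,000 + 359,000 + 419,000 = 1,329,000 m³
S = 11,695,500 / 1,329,000 = 8.8002 g/kg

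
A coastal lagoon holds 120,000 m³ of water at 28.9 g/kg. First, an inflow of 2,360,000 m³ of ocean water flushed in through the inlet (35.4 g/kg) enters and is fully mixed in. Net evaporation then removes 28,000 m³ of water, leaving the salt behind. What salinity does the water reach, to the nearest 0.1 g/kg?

35.5 g/kg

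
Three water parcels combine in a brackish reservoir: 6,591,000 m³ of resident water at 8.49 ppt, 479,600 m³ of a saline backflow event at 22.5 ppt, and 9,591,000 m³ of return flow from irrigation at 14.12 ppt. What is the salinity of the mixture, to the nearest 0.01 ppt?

Mass of salt is conserved:
salt = 6,591,000×8.49 + 479,600×22.5 + 9,591,000×14.12 = 55,957,590 + 10,791,000 + 135,424,920 = 202,173,510
volume = 6,591,000 + 479,600 + 9,591,000 = 16,661,600 m³
S = 202,173,510 / 16,661,600 = 12.1341 ppt

12.13 ppt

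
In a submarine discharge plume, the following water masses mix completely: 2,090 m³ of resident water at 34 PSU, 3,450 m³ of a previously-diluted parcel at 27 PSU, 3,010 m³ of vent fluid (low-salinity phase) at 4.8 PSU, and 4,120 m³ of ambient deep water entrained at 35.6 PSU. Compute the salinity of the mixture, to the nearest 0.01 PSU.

25.68 PSU

Salt balance:
salt = 2,090×34 + 3,450×27 + 3,010×4.8 + 4,120×35.6 = 71,060 + 93,150 + 14,448 + 146,672 = 325,330
volume = 2,090 + 3,450 + 3,010 + 4,120 = 12,670 m³
S = 325,330 / 12,670 = 25.6772 PSU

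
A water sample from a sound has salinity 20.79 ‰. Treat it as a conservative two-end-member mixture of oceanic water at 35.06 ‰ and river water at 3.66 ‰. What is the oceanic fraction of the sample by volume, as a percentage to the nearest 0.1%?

54.6%

Let g be the oceanic fraction. Salt balance per unit volume:
g×35.06 + (1−g)×3.66 = 20.79
g = (20.79 − 3.66) / (35.06 − 3.66) = 17.13/31.4 = 0.5455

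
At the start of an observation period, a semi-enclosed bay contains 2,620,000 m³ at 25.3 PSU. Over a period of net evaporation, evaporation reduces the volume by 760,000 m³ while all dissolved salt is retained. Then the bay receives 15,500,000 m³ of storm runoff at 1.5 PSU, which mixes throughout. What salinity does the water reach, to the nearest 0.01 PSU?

5.16 PSU

After evaporation: salt = 2,620,000×25.3 = 66,286,000; volume = 2,620,000 − 760,000 = 1,860,000 m³
After mixing: salt = 66,286,000 + 15,500,000×1.5 = 89,536,000; volume = 1,860,000 + 15,500,000 = 17,360,000 m³
S = 89,536,000 / 17,360,000 = 5.1576 PSU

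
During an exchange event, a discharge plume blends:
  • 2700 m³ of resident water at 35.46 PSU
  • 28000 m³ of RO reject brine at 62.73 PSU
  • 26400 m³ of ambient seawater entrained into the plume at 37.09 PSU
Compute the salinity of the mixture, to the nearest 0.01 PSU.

49.59 PSU

Salt balance:
salt = 2,700×35.46 + 28,000×62.73 + 26,400×37.09 = 95,742 + 1,756,440 + 979,176 = 2,831,358
volume = 2,700 + 28,000 + 26,400 = 57,100 m³
S = 2,831,358 / 57,100 = 49.586 PSU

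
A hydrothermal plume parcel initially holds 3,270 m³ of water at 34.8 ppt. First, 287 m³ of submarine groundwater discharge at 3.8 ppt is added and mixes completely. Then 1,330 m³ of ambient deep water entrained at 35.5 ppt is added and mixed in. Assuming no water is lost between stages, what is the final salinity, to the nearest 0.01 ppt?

Conserving salt mass:
Initial salt = 3,270×34.8 = 113,796
After stage 1: salt = 113,796 + 287×3.8 = 114,886.6; volume = 3,557 m³; S = 32.299 ppt
After stage 2: salt = 114,886.6 + 1,330×35.5 = 162,101.6; volume = 4,887 m³
S = 162,101.6 / 4,887 = 33.17 ppt

33.17 ppt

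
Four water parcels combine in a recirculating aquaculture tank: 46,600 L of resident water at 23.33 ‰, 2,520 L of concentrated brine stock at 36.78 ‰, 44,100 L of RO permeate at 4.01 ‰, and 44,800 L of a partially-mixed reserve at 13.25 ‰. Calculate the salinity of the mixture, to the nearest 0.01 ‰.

Total salt / total volume:
salt = 46,600×23.33 + 2,520×36.78 + 44,100×4.01 + 44,800×13.25 = 1,087,178 + 92,685.6 + 176,841 + 593,600 = 1,950,304.6
volume = 46,600 + 2,520 + 44,100 + 44,800 = 138,020 L
S = 1,950,304.6 / 138,020 = 14.1306 ‰

14.13 ‰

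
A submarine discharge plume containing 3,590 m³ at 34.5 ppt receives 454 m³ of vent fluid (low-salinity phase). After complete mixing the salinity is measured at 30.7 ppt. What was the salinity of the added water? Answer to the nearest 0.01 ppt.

Salt balance: 3,590×34.5 + 454×S = 4,044×30.7
123,855 + 454·S = 124,150.8
S = (124,150.8 − 123,855) / 454 = 0.6515 ppt

0.65 ppt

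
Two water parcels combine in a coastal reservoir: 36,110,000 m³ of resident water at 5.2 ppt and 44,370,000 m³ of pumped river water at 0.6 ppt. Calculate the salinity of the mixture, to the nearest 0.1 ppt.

2.7 ppt

Salt balance:
salt = 36,110,000×5.2 + 44,370,000×0.6 = 187,772,000 + 26,622,000 = 214,394,000
volume = 36,110,000 + 44,370,000 = 80,480,000 m³
S = 214,394,000 / 80,480,000 = 2.664 ppt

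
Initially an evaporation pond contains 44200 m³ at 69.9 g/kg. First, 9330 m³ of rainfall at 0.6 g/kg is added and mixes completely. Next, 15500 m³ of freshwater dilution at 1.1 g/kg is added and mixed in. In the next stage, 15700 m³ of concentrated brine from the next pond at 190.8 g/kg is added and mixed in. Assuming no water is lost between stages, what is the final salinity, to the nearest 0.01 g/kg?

Weighted by volume,
Initial salt = 44,200×69.9 = 3,089,580
After stage 1: salt = 3,089,580 + 9,330×0.6 = 3,095,178; volume = 53,530 m³; S = 57.821 g/kg
After stage 2: salt = 3,095,178 + 15,500×1.1 = 3,112,228; volume = 69,030 m³; S = 45.085 g/kg
After stage 3: salt = 3,112,228 + 15,700×190.8 = 6,107,788; volume = 84,730 m³
S = 6,107,788 / 84,730 = 72.0853 g/kg

72.09 g/kg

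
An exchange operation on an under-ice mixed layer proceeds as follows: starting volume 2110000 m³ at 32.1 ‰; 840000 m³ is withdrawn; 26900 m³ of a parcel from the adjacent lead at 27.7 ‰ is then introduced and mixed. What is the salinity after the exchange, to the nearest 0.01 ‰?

32.01 ‰

Remaining after removal: 1,270,000 m³ at 32.1 ‰ (salt = 40,767,000)
After addition: salt = 40,767,000 + 26,900×27.7 = 41,512,130; volume = 1,296,900 m³
S = 41,512,130 / 1,296,900 = 32.0087 ‰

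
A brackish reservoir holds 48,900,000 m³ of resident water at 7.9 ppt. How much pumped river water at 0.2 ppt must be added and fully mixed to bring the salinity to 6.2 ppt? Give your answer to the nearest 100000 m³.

13900000 m³

Salt balance: 48,900,000×7.9 + V×0.2 = (48,900,000+V)×6.2
386,310,000 + 0.2V = 303,180,000 + 6.2V
83,130,000 = 6V
V = 13,855,000 m³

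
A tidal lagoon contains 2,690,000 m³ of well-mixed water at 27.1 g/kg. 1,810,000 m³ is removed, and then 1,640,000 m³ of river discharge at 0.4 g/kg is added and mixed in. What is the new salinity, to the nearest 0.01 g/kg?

9.72 g/kg

Remaining after removal: 880,000 m³ at 27.1 g/kg (salt = 23,848,000)
After addition: salt = 23,848,000 + 1,640,000×0.4 = 24,504,000; volume = 2,520,000 m³
S = 24,504,000 / 2,520,000 = 9.7238 g/kg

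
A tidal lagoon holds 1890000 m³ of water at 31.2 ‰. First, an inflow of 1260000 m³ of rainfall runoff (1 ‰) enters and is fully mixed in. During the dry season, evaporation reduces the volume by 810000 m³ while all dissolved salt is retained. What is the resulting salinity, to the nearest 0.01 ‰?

25.74 ‰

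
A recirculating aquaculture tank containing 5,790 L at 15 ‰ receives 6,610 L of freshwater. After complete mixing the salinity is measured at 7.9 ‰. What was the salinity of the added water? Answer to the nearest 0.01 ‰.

1.68 ‰

Salt balance: 5,790×15 + 6,610×S = 12,400×7.9
86,850 + 6,610·S = 97,960
S = (97,960 − 86,850) / 6,610 = 1.6808 ‰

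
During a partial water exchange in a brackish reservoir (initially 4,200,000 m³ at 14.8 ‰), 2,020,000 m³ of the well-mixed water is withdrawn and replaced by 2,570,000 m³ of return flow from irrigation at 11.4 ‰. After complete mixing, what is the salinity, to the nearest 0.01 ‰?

Remaining after removal: 2,180,000 m³ at 14.8 ‰ (salt = 32,264,000)
After addition: salt = 32,264,000 + 2,570,000×11.4 = 61,562,000; volume = 4,750,000 m³
S = 61,562,000 / 4,750,000 = 12.9604 ‰

12.96 ‰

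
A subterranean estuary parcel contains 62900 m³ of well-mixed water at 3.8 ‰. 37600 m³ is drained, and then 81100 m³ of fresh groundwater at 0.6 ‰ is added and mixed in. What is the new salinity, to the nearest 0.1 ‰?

Remaining after removal: 25,300 m³ at 3.8 ‰ (salt = 96,140)
After addition: salt = 96,140 + 81,100×0.6 = 144,800; volume = 106,400 m³
S = 144,800 / 106,400 = 1.3609 ‰

1.4 ‰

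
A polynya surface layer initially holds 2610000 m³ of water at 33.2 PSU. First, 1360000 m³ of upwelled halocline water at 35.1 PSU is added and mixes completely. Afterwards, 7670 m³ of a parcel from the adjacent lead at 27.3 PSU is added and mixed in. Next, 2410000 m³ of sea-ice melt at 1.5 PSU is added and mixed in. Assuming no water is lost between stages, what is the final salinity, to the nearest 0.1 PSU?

21.6 PSU

Salt balance:
Initial salt = 2,610,000×33.2 = 86,652,000
After stage 1: salt = 86,652,000 + 1,360,000×35.1 = 134,388,000; volume = 3,970,000 m³; S = 33.851 PSU
After stage 2: salt = 134,388,000 + 7,670×27.3 = 134,597,391; volume = 3,977,670 m³; S = 33.838 PSU
After stage 3: salt = 134,597,391 + 2,410,000×1.5 = 138,212,391; volume = 6,387,670 m³
S = 138,212,391 / 6,387,670 = 21.6374 PSU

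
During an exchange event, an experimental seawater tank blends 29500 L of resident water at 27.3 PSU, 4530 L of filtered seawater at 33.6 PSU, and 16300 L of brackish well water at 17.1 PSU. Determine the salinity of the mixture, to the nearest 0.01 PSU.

By conservation of dissolved salt,
salt = 29,500×27.3 + 4,530×33.6 + 16,300×17.1 = 805,350 + 152,208 + 278,730 = 1,236,288
volume = 29,500 + 4,530 + 16,300 = 50,330 L
S = 1,236,288 / 50,330 = 24.5636 PSU

24.56 PSU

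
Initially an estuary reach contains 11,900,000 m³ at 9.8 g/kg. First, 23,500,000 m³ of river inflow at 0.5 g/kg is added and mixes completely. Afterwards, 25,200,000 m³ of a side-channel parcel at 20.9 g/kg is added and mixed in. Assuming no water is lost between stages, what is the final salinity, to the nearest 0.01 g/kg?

10.81 g/kg

Mass of salt is conserved:
Initial salt = 11,900,000×9.8 = 116,620,000
After stage 1: salt = 116,620,000 + 23,500,000×0.5 = 128,370,000; volume = 35,400,000 m³; S = 3.626 g/kg
After stage 2: salt = 128,370,000 + 25,200,000×20.9 = 655,050,000; volume = 60,600,000 m³
S = 655,050,000 / 60,600,000 = 10.8094 g/kg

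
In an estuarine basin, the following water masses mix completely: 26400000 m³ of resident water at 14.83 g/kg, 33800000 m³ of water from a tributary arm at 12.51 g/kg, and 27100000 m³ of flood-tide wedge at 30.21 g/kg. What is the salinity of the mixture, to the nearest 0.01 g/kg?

Mass of salt is conserved:
salt = 26,400,000×14.83 + 33,800,000×12.51 + 27,100,000×30.21 = 391,512,000 + 422,838,000 + 818,691,000 = 1,633,041,000
volume = 26,400,000 + 33,800,000 + 27,100,000 = 87,300,000 m³
S = 1,633,041,000 / 87,300,000 = 18.7061 g/kg

18.71 g/kg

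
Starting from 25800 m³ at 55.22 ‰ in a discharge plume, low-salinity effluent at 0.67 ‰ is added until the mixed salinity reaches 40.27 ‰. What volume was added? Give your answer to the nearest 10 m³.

9740 m³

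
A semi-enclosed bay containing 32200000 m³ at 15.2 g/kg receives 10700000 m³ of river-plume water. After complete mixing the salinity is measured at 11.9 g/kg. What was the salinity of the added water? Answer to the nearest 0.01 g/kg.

Salt balance: 32,200,000×15.2 + 10,700,000×S = 42,900,000×11.9
489,440,000 + 10,700,000·S = 510,510,000
S = (510,510,000 − 489,440,000) / 10,700,000 = 1.9692 g/kg

1.97 g/kg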